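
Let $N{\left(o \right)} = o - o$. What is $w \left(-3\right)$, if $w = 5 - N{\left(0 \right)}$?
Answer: $-15$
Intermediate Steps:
$N{\left(o \right)} = 0$
$w = 5$ ($w = 5 - 0 = 5 + 0 = 5$)
$w \left(-3\right) = 5 \left(-3\right) = -15$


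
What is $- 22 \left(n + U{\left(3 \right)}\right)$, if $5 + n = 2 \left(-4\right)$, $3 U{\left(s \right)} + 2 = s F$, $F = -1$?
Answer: $\frac{968}{3} \approx 322.67$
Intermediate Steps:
$U{\left(s \right)} = - \frac{2}{3} - \frac{s}{3}$ ($U{\left(s \right)} = - \frac{2}{3} + \frac{s \left(-1\right)}{3} = - \frac{2}{3} + \frac{\left(-1\right) s}{3} = - \frac{2}{3} - \frac{s}{3}$)
$n = -13$ ($n = -5 + 2 \left(-4\right) = -5 - 8 = -13$)
$- 22 \left(n + U{\left(3 \right)}\right) = - 22 \left(-13 - \frac{5}{3}\right) = \left(-22\right) \left(- \frac{44}{3}\right) = \frac{968}{3}$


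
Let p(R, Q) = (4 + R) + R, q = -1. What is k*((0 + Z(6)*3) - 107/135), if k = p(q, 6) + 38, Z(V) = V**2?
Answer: 115784/27 ≈ 4288.3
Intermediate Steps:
p(R, Q) = 4 + 2*R
k = 40 (k = (4 + 2*(-1)) + 38 = (4 - 2) + 38 = 2 + 38 = 40)
k*((0 + Z(6)*3) - 107/135) = 40*((0 + 6**2*3) - 107/135) = 40*((0 + 36*3) - 107*1/135) = 40*((0 + 108) - 107/135) = 40*(108 - 107/135) = 40*(14473/135) = 115784/27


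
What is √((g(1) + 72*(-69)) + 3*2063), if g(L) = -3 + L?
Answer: √1219 ≈ 34.914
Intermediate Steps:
√((g(1) + 72*(-69)) + 3*2063) = √(((-3 + 1) + 72*(-69)) + 3*2063) = √((-2 - 4968) + 6189) = √(-4970 + 6189) = √1219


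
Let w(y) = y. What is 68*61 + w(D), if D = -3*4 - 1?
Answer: 4135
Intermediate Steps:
D = -13 (D = -12 - 1 = -13)
68*61 + w(D) = 68*61 - 13 = 4148 - 13 = 4135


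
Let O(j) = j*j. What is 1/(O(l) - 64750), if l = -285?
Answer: 1/16475 ≈ 6.0698e-5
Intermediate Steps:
O(j) = j²
1/(O(l) - 64750) = 1/((-285)² - 64750) = 1/(81225 - 64750) = 1/16475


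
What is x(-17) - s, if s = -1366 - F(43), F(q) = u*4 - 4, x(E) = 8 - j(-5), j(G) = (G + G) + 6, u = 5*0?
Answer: 1374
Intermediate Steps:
u = 0
j(G) = 6 + 2*G (j(G) = 2*G + 6 = 6 + 2*G)
x(E) = 12 (x(E) = 8 - (6 + 2*(-5)) = 8 - (6 - 10) = 8 - 1*(-4) = 8 + 4 = 12)
F(q) = -4 (F(q) = 0*4 - 4 = 0 - 4 = -4)
s = -1362 (s = -1366 - 1*(-4) = -1366 + 4 = -1362)
x(-17) - s = 12 - 1*(-1362) = 12 + 1362 = 1374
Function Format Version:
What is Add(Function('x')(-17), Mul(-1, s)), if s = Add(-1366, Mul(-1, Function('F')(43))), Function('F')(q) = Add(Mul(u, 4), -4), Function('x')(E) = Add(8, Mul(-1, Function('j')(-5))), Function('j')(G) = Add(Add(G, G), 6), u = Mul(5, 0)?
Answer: 1374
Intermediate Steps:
u = 0
Function('j')(G) = Add(6, Mul(2, G)) (Function('j')(G) = Add(Mul(2, G), 6) = Add(6, Mul(2, G)))
Function('x')(E) = 12 (Function('x')(E) = Add(8, Mul(-1, Add(6, Mul(2, -5)))) = Add(8, Mul(-1, Add(6, -10))) = Add(8, Mul(-1, -4)) = Add(8, 4) = 12)
Function('F')(q) = -4 (Function('F')(q) = Add(Mul(0, 4), -4) = Add(0, -4) = -4)
s = -1362 (s = Add(-1366, Mul(-1, -4)) = Add(-1366, 4) = -1362)
Add(Function('x')(-17), Mul(-1, s)) = Add(12, Mul(-1, -1362)) = Add(12, 1362) = 1374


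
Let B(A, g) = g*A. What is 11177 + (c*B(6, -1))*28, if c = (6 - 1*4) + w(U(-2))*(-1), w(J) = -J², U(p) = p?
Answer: 10169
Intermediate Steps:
B(A, g) = A*g
c = 6 (c = (6 - 1*4) - 1*(-2)²*(-1) = (6 - 4) - 1*4*(-1) = 2 - 4*(-1) = 2 + 4 = 6)
11177 + (c*B(6, -1))*28 = 11177 + (6*(6*(-1)))*28 = 11177 + (6*(-6))*28 = 11177 - 36*28 = 11177 - 1008 = 10169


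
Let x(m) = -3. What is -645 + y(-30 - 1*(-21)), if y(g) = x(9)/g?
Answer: -1934/3 ≈ -644.67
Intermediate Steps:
y(g) = -3/g
-645 + y(-30 - 1*(-21)) = -645 - 3/(-30 - 1*(-21)) = -645 - 3/(-30 + 21) = -645 - 3/(-9) = -645 - 3*(-⅑) = -645 + ⅓ = -1934/3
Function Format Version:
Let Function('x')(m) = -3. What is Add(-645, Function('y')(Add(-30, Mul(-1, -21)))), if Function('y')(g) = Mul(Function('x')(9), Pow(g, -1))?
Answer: Rational(-1934, 3) ≈ -644.67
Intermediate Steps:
Function('y')(g) = Mul(-3, Pow(g, -1))
Add(-645, Function('y')(Add(-30, Mul(-1, -21)))) = Add(-645, Mul(-3, Pow(Add(-30, Mul(-1, -21)), -1))) = Add(-645, Mul(-3, Pow(Add(-30, 21), -1))) = Add(-645, Mul(-3, Pow(-9, -1))) = Add(-645, Mul(-3, Rational(-1, 9))) = Add(-645, Rational(1, 3)) = Rational(-1934, 3)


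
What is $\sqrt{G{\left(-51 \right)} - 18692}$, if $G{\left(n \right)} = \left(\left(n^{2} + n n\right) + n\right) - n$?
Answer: $i \sqrt{13490} \approx 116.15 i$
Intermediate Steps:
$G{\left(n \right)} = 2 n^{2}$ ($G{\left(n \right)} = \left(\left(n^{2} + n^{2}\right) + n\right) - n = \left(2 n^{2} + n\right) - n = \left(n + 2 n^{2}\right) - n = 2 n^{2}$)
$\sqrt{G{\left(-51 \right)} - 18692} = \sqrt{2 \left(-51\right)^{2} - 18692} = \sqrt{2 \cdot 2601 - 18692} = \sqrt{5202 - 18692} = \sqrt{-13490} = i \sqrt{13490}$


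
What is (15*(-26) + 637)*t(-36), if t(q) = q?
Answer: -8892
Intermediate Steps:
(15*(-26) + 637)*t(-36) = (15*(-26) + 637)*(-36) = (-390 + 637)*(-36) = 247*(-36) = -8892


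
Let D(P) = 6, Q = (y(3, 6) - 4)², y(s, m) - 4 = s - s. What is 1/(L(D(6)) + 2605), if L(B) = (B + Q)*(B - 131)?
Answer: 1/1855 ≈ 0.00053908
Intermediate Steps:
y(s, m) = 4 (y(s, m) = 4 + (s - s) = 4 + 0 = 4)
Q = 0 (Q = (4 - 4)² = 0² = 0)
L(B) = B*(-131 + B) (L(B) = (B + 0)*(B - 131) = B*(-131 + B))
1/(L(D(6)) + 2605) = 1/(6*(-131 + 6) + 2605) = 1/(6*(-125) + 2605) = 1/(-750 + 2605) = 1/1855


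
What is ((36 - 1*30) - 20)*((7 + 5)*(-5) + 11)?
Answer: 686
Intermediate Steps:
((36 - 1*30) - 20)*((7 + 5)*(-5) + 11) = ((36 - 30) - 20)*(12*(-5) + 11) = (6 - 20)*(-60 + 11) = -14*(-49) = 686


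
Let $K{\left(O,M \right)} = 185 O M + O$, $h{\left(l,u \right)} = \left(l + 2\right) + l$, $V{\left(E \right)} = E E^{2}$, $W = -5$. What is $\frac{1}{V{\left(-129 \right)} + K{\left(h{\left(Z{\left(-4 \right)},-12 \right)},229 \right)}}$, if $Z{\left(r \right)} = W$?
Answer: $- \frac{1}{2485617} \approx -4.0231 \cdot 10^{-7}$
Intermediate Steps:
$V{\left(E \right)} = E^{3}$
$Z{\left(r \right)} = -5$
$h{\left(l,u \right)} = 2 + 2 l$ ($h{\left(l,u \right)} = \left(2 + l\right) + l = 2 + 2 l$)
$K{\left(O,M \right)} = O + 185 M O$ ($K{\left(O,M \right)} = 185 M O + O = O + 185 M O$)
$\frac{1}{V{\left(-129 \right)} + K{\left(h{\left(Z{\left(-4 \right)},-12 \right)},229 \right)}} = \frac{1}{\left(-129\right)^{3} + \left(2 + 2 \left(-5\right)\right) \left(1 + 185 \cdot 229\right)} = \frac{1}{-2146689 + \left(2 - 10\right) \left(1 + 42365\right)} = \frac{1}{-2146689 - 338928} = \frac{1}{-2485617} = - \frac{1}{2485617}$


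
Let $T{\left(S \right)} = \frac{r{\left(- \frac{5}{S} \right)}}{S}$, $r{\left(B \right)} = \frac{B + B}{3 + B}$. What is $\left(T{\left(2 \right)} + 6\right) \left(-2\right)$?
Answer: $-2$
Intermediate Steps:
$r{\left(B \right)} = \frac{2 B}{3 + B}$
$T{\left(S \right)} = - \frac{10}{S^{2} \left(3 - \frac{5}{S}\right)}$ ($T{\left(S \right)} = \frac{2 \left(- \frac{5}{S}\right) \frac{1}{3 - \frac{5}{S}}}{S} = \frac{\left(-10\right) \frac{1}{S} \frac{1}{3 - \frac{5}{S}}}{S} = - \frac{10}{S^{2} \left(3 - \frac{5}{S}\right)}$)
$\left(T{\left(2 \right)} + 6\right) \left(-2\right) = \left(- \frac{10}{2 \left(-5 + 3 \cdot 2\right)} + 6\right) \left(-2\right) = \left(\left(-10\right) \frac{1}{2} \frac{1}{-5 + 6} + 6\right) \left(-2\right) = \left(\left(-10\right) \frac{1}{2} \cdot 1^{-1} + 6\right) \left(-2\right) = \left(\left(-10\right) \frac{1}{2} \cdot 1 + 6\right) \left(-2\right) = \left(-5 + 6\right) \left(-2\right) = 1 \left(-2\right) = -2$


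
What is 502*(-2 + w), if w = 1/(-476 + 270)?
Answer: -103663/103 ≈ -1006.4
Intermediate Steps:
w = -1/206 (w = 1/(-206) = -1/206 ≈ -0.0048544)
502*(-2 + w) = 502*(-2 - 1/206) = 502*(-413/206) = -103663/103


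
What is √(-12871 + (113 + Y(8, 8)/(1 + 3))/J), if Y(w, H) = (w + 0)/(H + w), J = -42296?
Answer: 3*I*√2558400114919/42296 ≈ 113.45*I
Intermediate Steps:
Y(w, H) = w/(H + w)
√(-12871 + (113 + Y(8, 8)/(1 + 3))/J) = √(-12871 + (113 + (8/(8 + 8))/(1 + 3))/(-42296)) = √(-12871 + (113 + (8/16)/4)*(-1/42296)) = √(-12871 + (113 + (8*(1/16))*(¼))*(-1/42296)) = √(-12871 + (113 + (½)*(¼))*(-1/42296)) = √(-12871 + (113 + ⅛)*(-1/42296)) = √(-12871 + (905/8)*(-1/42296)) = √(-12871 - 905/338368) = √(-4355135433/338368) = 3*I*√2558400114919/42296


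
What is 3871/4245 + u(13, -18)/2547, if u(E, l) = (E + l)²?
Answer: 11738/12735 ≈ 0.92171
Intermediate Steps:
3871/4245 + u(13, -18)/2547 = 3871/4245 + (13 - 18)²/2547 = 3871*(1/4245) + (-5)²*(1/2547) = 3871/4245 + 25*(1/2547) = 3871/4245 + 25/2547 = 11738/12735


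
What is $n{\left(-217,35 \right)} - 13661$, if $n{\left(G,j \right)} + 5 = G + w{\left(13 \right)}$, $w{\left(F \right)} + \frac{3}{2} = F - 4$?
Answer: $- \frac{27751}{2} \approx -13876.0$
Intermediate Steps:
$w{\left(F \right)} = - \frac{11}{2} + F$ ($w{\left(F \right)} = - \frac{3}{2} + \left(F - 4\right) = - \frac{3}{2} + \left(-4 + F\right) = - \frac{11}{2} + F$)
$n{\left(G,j \right)} = \frac{5}{2} + G$ ($n{\left(G,j \right)} = -5 + \left(G + \left(- \frac{11}{2} + 13\right)\right) = -5 + \left(G + \frac{15}{2}\right) = -5 + \left(\frac{15}{2} + G\right) = \frac{5}{2} + G$)
$n{\left(-217,35 \right)} - 13661 = \left(\frac{5}{2} - 217\right) - 13661 = - \frac{429}{2} - 13661 = - \frac{27751}{2}$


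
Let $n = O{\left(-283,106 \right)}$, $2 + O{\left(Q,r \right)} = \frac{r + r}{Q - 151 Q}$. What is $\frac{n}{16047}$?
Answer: $- \frac{42344}{340597575} \approx -0.00012432$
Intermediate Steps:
$O{\left(Q,r \right)} = -2 - \frac{r}{75 Q}$ ($O{\left(Q,r \right)} = -2 + \frac{r + r}{Q - 151 Q} = -2 + \frac{2 r}{\left(-150\right) Q} = -2 + 2 r \left(- \frac{1}{150 Q}\right) = -2 - \frac{r}{75 Q}$)
$n = - \frac{42344}{21225}$ ($n = -2 - \frac{106}{75 \left(-283\right)} = -2 - \frac{106}{75} \left(- \frac{1}{283}\right) = -2 + \frac{106}{21225} = - \frac{42344}{21225} \approx -1.995$)
$\frac{n}{16047} = - \frac{42344}{21225 \cdot 16047} = \left(- \frac{42344}{21225}\right) \frac{1}{16047} = - \frac{42344}{340597575}$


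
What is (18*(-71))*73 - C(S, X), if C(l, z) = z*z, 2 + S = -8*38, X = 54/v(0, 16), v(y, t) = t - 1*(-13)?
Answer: -78463170/841 ≈ -93298.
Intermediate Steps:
v(y, t) = 13 + t (v(y, t) = t + 13 = 13 + t)
X = 54/29 (X = 54/(13 + 16) = 54/29 ≈ 1.8621)
S = -306 (S = -2 - 8*38 = -2 - 304 = -306)
C(l, z) = z²
(18*(-71))*73 - C(S, X) = (18*(-71))*73 - (54/29)² = -1278*73 - 1*2916/841 = -93294 - 2916/841 = -78463170/841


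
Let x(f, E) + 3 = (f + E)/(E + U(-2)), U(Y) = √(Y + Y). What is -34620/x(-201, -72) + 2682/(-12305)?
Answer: -38737713946/898265 + 420056*I/73 ≈ -43125.0 + 5754.2*I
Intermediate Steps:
U(Y) = √2*√Y (U(Y) = √(2*Y) = √2*√Y)
x(f, E) = -3 + (E + f)/(E + 2*I) (x(f, E) = -3 + (f + E)/(E + √2*√(-2)) = -3 + (E + f)/(E + √2*(I*√2)) = -3 + (E + f)/(E + 2*I))
-34620/x(-201, -72) + 2682/(-12305) = -34620*(-72 + 2*I)/(-201 - 6*I - 2*(-72)) + 2682/(-12305) = -34620*(-72 + 2*I)/(-201 - 6*I + 144) + 2682*(-1/12305) = -34620*(-72 + 2*I)*(-57 + 6*I)/3285 - 2682/12305 = -2308*(-72 + 2*I)*(-57 + 6*I)/219 - 2682/12305 = -2682/12305 - 2308*(-72 + 2*I)*(-57 + 6*I)/219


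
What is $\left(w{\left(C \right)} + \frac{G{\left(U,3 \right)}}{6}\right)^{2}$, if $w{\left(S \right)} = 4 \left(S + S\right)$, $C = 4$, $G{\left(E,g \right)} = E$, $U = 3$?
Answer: $\frac{4225}{4} \approx 1056.3$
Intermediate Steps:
$w{\left(S \right)} = 8 S$ ($w{\left(S \right)} = 4 \cdot 2 S = 8 S$)
$\left(w{\left(C \right)} + \frac{G{\left(U,3 \right)}}{6}\right)^{2} = \left(8 \cdot 4 + \frac{3}{6}\right)^{2} = \left(32 + 3 \cdot \frac{1}{6}\right)^{2} = \left(32 + \frac{1}{2}\right)^{2} = \left(\frac{65}{2}\right)^{2} = \frac{4225}{4}$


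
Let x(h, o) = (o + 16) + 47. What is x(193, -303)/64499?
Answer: -240/64499 ≈ -0.0037210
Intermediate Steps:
x(h, o) = 63 + o (x(h, o) = (16 + o) + 47 = 63 + o)
x(193, -303)/64499 = (63 - 303)/64499 = -240*1/64499 = -240/64499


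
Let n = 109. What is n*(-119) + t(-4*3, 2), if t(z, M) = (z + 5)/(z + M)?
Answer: -129703/10 ≈ -12970.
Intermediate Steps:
t(z, M) = (5 + z)/(M + z)
n*(-119) + t(-4*3, 2) = 109*(-119) + (5 - 4*3)/(2 - 4*3) = -12971 + (5 - 12)/(2 - 12) = -12971 - 7/(-10) = -12971 - ⅒*(-7) = -12971 + 7/10 = -129703/10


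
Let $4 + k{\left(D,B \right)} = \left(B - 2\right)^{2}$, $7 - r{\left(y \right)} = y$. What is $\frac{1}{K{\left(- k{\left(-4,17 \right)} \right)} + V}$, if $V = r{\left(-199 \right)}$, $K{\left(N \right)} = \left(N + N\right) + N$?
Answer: $- \frac{1}{457} \approx -0.0021882$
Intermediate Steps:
$r{\left(y \right)} = 7 - y$
$k{\left(D,B \right)} = -4 + \left(-2 + B\right)^{2}$ ($k{\left(D,B \right)} = -4 + \left(B - 2\right)^{2} = -4 + \left(-2 + B\right)^{2}$)
$K{\left(N \right)} = 3 N$ ($K{\left(N \right)} = 2 N + N = 3 N$)
$V = 206$ ($V = 7 - -199 = 7 + 199 = 206$)
$\frac{1}{K{\left(- k{\left(-4,17 \right)} \right)} + V} = \frac{1}{3 \left(- 17 \left(-4 + 17\right)\right) + 206} = \frac{1}{3 \left(- 17 \cdot 13\right) + 206} = \frac{1}{3 \left(\left(-1\right) 221\right) + 206} = \frac{1}{3 \left(-221\right) + 206} = \frac{1}{-663 + 206} = \frac{1}{-457} = - \frac{1}{457}$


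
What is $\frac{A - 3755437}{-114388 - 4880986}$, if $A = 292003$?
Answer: $\frac{1731717}{2497687} \approx 0.69333$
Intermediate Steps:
$\frac{A - 3755437}{-114388 - 4880986} = \frac{292003 - 3755437}{-114388 - 4880986} = - \frac{3463434}{-4995374} = \left(-3463434\right) \left(- \frac{1}{4995374}\right) = \frac{1731717}{2497687}$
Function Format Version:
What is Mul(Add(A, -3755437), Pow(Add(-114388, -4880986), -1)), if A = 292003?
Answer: Rational(1731717, 2497687) ≈ 0.69333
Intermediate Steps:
Mul(Add(A, -3755437), Pow(Add(-114388, -4880986), -1)) = Mul(Add(292003, -3755437), Pow(Add(-114388, -4880986), -1)) = Mul(-3463434, Pow(-4995374, -1)) = Mul(-3463434, Rational(-1, 4995374)) = Rational(1731717, 2497687)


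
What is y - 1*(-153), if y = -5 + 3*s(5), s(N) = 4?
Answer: 160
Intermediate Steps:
y = 7 (y = -5 + 3*4 = -5 + 12 = 7)
y - 1*(-153) = 7 - 1*(-153) = 7 + 153 = 160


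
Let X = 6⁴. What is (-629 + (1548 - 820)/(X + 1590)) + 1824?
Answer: 132673/111 ≈ 1195.3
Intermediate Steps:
X = 1296
(-629 + (1548 - 820)/(X + 1590)) + 1824 = (-629 + (1548 - 820)/(1296 + 1590)) + 1824 = (-629 + 728/2886) + 1824 = (-629 + 728*(1/2886)) + 1824 = (-629 + 28/111) + 1824 = -69791/111 + 1824 = 132673/111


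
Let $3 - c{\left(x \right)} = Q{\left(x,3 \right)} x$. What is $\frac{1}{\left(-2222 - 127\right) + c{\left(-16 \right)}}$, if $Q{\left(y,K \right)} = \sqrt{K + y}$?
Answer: $- \frac{1173}{2753522} - \frac{4 i \sqrt{13}}{1376761} \approx -0.000426 - 1.0475 \cdot 10^{-5} i$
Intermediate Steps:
$c{\left(x \right)} = 3 - x \sqrt{3 + x}$ ($c{\left(x \right)} = 3 - \sqrt{3 + x} x = 3 - x \sqrt{3 + x}$)
$\frac{1}{\left(-2222 - 127\right) + c{\left(-16 \right)}} = \frac{1}{\left(-2222 - 127\right) + \left(3 - - 16 \sqrt{3 - 16}\right)} = \frac{1}{-2349 + \left(3 - - 16 \sqrt{-13}\right)} = \frac{1}{-2349 + \left(3 - - 16 i \sqrt{13}\right)} = \frac{1}{-2349 + \left(3 + 16 i \sqrt{13}\right)} = \frac{1}{-2346 + 16 i \sqrt{13}}$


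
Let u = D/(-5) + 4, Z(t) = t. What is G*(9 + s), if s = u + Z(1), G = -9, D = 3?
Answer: -603/5 ≈ -120.60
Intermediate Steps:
u = 17/5 (u = 3/(-5) + 4 = 3*(-⅕) + 4 = -⅗ + 4 = 17/5 ≈ 3.4000)
s = 22/5 (s = 17/5 + 1 = 22/5 ≈ 4.4000)
G*(9 + s) = -9*(9 + 22/5) = -9*67/5 = -603/5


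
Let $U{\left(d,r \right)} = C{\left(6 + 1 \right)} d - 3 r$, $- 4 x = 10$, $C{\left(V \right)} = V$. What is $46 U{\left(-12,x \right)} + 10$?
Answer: $-3509$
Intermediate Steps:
$x = - \frac{5}{2}$ ($x = \left(- \frac{1}{4}\right) 10 = - \frac{5}{2} \approx -2.5$)
$U{\left(d,r \right)} = - 3 r + 7 d$ ($U{\left(d,r \right)} = \left(6 + 1\right) d - 3 r = 7 d - 3 r = - 3 r + 7 d$)
$46 U{\left(-12,x \right)} + 10 = 46 \left(\left(-3\right) \left(- \frac{5}{2}\right) + 7 \left(-12\right)\right) + 10 = 46 \left(\frac{15}{2} - 84\right) + 10 = 46 \left(- \frac{153}{2}\right) + 10 = -3519 + 10 = -3509$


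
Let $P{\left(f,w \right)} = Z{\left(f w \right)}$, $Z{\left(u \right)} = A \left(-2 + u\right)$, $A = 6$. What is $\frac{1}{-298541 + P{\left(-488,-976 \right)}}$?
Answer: $\frac{1}{2559175} \approx 3.9075 \cdot 10^{-7}$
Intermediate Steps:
$Z{\left(u \right)} = -12 + 6 u$ ($Z{\left(u \right)} = 6 \left(-2 + u\right) = -12 + 6 u$)
$P{\left(f,w \right)} = -12 + 6 f w$
$\frac{1}{-298541 + P{\left(-488,-976 \right)}} = \frac{1}{-298541 - \left(12 + 2928 \left(-976\right)\right)} = \frac{1}{-298541 + \left(-12 + 2857728\right)} = \frac{1}{-298541 + 2857716} = \frac{1}{2559175}$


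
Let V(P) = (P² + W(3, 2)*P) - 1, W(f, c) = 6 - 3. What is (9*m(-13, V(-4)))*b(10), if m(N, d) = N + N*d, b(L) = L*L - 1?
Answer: -46332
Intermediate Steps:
W(f, c) = 3
b(L) = -1 + L² (b(L) = L² - 1 = -1 + L²)
V(P) = -1 + P² + 3*P (V(P) = (P² + 3*P) - 1 = -1 + P² + 3*P)
(9*m(-13, V(-4)))*b(10) = (9*(-13*(1 + (-1 + (-4)² + 3*(-4)))))*(-1 + 10²) = (9*(-13*(1 + (-1 + 16 - 12))))*(-1 + 100) = (9*(-13*(1 + 3)))*99 = (9*(-13*4))*99 = (9*(-52))*99 = -468*99 = -46332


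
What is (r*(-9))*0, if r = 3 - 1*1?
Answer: 0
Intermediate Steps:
r = 2 (r = 3 - 1 = 2)
(r*(-9))*0 = (2*(-9))*0 = -18*0 = 0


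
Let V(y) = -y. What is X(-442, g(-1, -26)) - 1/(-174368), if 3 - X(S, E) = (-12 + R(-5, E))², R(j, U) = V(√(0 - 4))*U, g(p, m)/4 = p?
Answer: -13426335/174368 + 192*I ≈ -77.0 + 192.0*I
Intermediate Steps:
g(p, m) = 4*p
R(j, U) = -2*I*U (R(j, U) = (-√(0 - 4))*U = (-√(-4))*U = (-2*I)*U = -2*I*U)
X(S, E) = 3 - (-12 - 2*I*E)²
X(-442, g(-1, -26)) - 1/(-174368) = (3 - 4*(6 + I*(4*(-1)))²) - 1/(-174368) = (3 - 4*(6 + I*(-4))²) - 1*(-1/174368) = (3 - 4*(6 - 4*I)²) + 1/174368 = 523105/174368 - 4*(6 - 4*I)²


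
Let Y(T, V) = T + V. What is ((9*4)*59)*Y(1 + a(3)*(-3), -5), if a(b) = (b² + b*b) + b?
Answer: -142308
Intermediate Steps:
a(b) = b + 2*b² (a(b) = (b² + b²) + b = 2*b² + b = b + 2*b²)
((9*4)*59)*Y(1 + a(3)*(-3), -5) = ((9*4)*59)*((1 + (3*(1 + 2*3))*(-3)) - 5) = (36*59)*((1 + (3*(1 + 6))*(-3)) - 5) = 2124*((1 + (3*7)*(-3)) - 5) = 2124*((1 + 21*(-3)) - 5) = 2124*((1 - 63) - 5) = 2124*(-62 - 5) = 2124*(-67) = -142308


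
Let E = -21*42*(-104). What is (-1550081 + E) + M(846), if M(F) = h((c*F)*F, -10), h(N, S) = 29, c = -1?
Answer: -1458324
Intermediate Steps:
M(F) = 29
E = 91728 (E = -882*(-104) = 91728)
(-1550081 + E) + M(846) = (-1550081 + 91728) + 29 = -1458353 + 29 = -1458324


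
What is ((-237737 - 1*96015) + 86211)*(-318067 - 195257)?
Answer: 127068736284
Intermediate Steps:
((-237737 - 1*96015) + 86211)*(-318067 - 195257) = ((-237737 - 96015) + 86211)*(-513324) = (-333752 + 86211)*(-513324) = -247541*(-513324) = 127068736284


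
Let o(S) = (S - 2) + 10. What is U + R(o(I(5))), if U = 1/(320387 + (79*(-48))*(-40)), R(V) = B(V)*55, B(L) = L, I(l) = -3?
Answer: 129818426/472067 ≈ 275.00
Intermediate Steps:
o(S) = 8 + S (o(S) = (-2 + S) + 10 = 8 + S)
R(V) = 55*V (R(V) = V*55 = 55*V)
U = 1/472067 (U = 1/(320387 - 3792*(-40)) = 1/(320387 + 151680) = 1/472067 ≈ 2.1183e-6)
U + R(o(I(5))) = 1/472067 + 55*(8 - 3) = 1/472067 + 55*5 = 1/472067 + 275 = 129818426/472067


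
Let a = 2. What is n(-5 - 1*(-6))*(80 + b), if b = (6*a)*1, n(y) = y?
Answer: 92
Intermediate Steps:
b = 12 (b = (6*2)*1 = 12*1 = 12)
n(-5 - 1*(-6))*(80 + b) = (-5 - 1*(-6))*(80 + 12) = (-5 + 6)*92 = 1*92 = 92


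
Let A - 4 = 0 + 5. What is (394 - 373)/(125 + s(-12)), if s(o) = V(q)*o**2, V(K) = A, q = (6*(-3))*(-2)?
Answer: 3/203 ≈ 0.014778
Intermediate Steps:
q = 36 (q = -18*(-2) = 36)
A = 9 (A = 4 + (0 + 5) = 4 + 5 = 9)
V(K) = 9
s(o) = 9*o**2
(394 - 373)/(125 + s(-12)) = (394 - 373)/(125 + 9*(-12)**2) = 21/(125 + 9*144) = 21/(125 + 1296) = 21/1421 = 21*(1/1421) = 3/203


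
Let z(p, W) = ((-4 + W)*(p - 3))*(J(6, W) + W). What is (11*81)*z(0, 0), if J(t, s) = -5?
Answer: -53460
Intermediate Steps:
z(p, W) = (-5 + W)*(-4 + W)*(-3 + p) (z(p, W) = ((-4 + W)*(p - 3))*(-5 + W) = ((-4 + W)*(-3 + p))*(-5 + W) = (-5 + W)*(-4 + W)*(-3 + p))
(11*81)*z(0, 0) = (11*81)*(-60 - 3*0² + 20*0 + 27*0 + 0*0² - 9*0*0) = 891*(-60 - 3*0 + 0 + 0 + 0*0 + 0) = 891*(-60 + 0 + 0 + 0 + 0 + 0) = 891*(-60) = -53460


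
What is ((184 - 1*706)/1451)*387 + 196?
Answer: 82382/1451 ≈ 56.776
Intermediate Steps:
((184 - 1*706)/1451)*387 + 196 = ((184 - 706)*(1/1451))*387 + 196 = -522*1/1451*387 + 196 = -522/1451*387 + 196 = -202014/1451 + 196 = 82382/1451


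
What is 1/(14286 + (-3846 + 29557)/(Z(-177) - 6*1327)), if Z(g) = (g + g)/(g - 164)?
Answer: 2714688/38773265317 ≈ 7.0014e-5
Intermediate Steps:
Z(g) = 2*g/(-164 + g) (Z(g) = (2*g)/(-164 + g) = 2*g/(-164 + g))
1/(14286 + (-3846 + 29557)/(Z(-177) - 6*1327)) = 1/(14286 + (-3846 + 29557)/(2*(-177)/(-164 - 177) - 6*1327)) = 1/(14286 + 25711/(2*(-177)/(-341) - 7962)) = 1/(14286 + 25711/(2*(-177)*(-1/341) - 7962)) = 1/(14286 + 25711/(354/341 - 7962)) = 1/(14286 + 25711/(-2714688/341)) = 1/(14286 + 25711*(-341/2714688)) = 1/(14286 - 8767451/2714688) = 1/(38773265317/2714688) = 2714688/38773265317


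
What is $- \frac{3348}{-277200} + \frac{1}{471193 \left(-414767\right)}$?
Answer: $\frac{18175483546183}{1504851864138700} \approx 0.012078$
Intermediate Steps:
$- \frac{3348}{-277200} + \frac{1}{471193 \left(-414767\right)} = \left(-3348\right) \left(- \frac{1}{277200}\right) + \frac{1}{471193} \left(- \frac{1}{414767}\right) = \frac{93}{7700} - \frac{1}{195435307031} = \frac{18175483546183}{1504851864138700}$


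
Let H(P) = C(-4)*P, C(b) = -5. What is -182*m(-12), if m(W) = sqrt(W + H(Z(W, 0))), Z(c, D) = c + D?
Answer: -728*sqrt(3) ≈ -1260.9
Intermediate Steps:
Z(c, D) = D + c
H(P) = -5*P
m(W) = 2*sqrt(-W) (m(W) = sqrt(W - 5*(0 + W)) = sqrt(W - 5*W) = sqrt(-4*W) = 2*sqrt(-W))
-182*m(-12) = -364*sqrt(-1*(-12)) = -364*sqrt(12) = -364*2*sqrt(3) = -728*sqrt(3)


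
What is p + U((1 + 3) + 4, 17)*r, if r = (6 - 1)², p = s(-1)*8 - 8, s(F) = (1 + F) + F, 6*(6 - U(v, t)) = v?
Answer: 302/3 ≈ 100.67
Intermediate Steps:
U(v, t) = 6 - v/6
s(F) = 1 + 2*F
p = -16 (p = (1 + 2*(-1))*8 - 8 = (1 - 2)*8 - 8 = -1*8 - 8 = -8 - 8 = -16)
r = 25 (r = 5² = 25)
p + U((1 + 3) + 4, 17)*r = -16 + (6 - ((1 + 3) + 4)/6)*25 = -16 + (6 - (4 + 4)/6)*25 = -16 + (6 - ⅙*8)*25 = -16 + (6 - 4/3)*25 = -16 + (14/3)*25 = -16 + 350/3 = 302/3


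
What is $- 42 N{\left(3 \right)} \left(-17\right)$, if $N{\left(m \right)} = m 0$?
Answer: $0$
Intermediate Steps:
$N{\left(m \right)} = 0$
$- 42 N{\left(3 \right)} \left(-17\right) = \left(-42\right) 0 \left(-17\right) = 0 \left(-17\right) = 0$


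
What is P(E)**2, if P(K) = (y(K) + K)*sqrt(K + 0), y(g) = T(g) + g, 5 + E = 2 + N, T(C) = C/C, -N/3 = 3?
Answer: -6348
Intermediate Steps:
N = -9 (N = -3*3 = -9)
T(C) = 1
E = -12 (E = -5 + (2 - 9) = -5 - 7 = -12)
y(g) = 1 + g
P(K) = sqrt(K)*(1 + 2*K) (P(K) = ((1 + K) + K)*sqrt(K + 0) = (1 + 2*K)*sqrt(K) = sqrt(K)*(1 + 2*K))
P(E)**2 = (sqrt(-12)*(1 + 2*(-12)))**2 = ((2*I*sqrt(3))*(1 - 24))**2 = ((2*I*sqrt(3))*(-23))**2 = (-46*I*sqrt(3))**2 = -6348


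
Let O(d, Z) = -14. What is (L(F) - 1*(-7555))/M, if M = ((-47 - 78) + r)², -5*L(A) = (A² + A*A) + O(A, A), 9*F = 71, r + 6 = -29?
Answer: 3050827/10368000 ≈ 0.29425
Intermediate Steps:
r = -35 (r = -6 - 29 = -35)
F = 71/9 (F = (⅑)*71 = 71/9 ≈ 7.8889)
L(A) = 14/5 - 2*A²/5 (L(A) = -((A² + A*A) - 14)/5 = -((A² + A²) - 14)/5 = -(2*A² - 14)/5 = -(-14 + 2*A²)/5 = 14/5 - 2*A²/5)
M = 25600 (M = ((-47 - 78) - 35)² = (-125 - 35)² = (-160)² = 25600)
(L(F) - 1*(-7555))/M = ((14/5 - 2*(71/9)²/5) - 1*(-7555))/25600 = ((14/5 - ⅖*5041/81) + 7555)*(1/25600) = ((14/5 - 10082/405) + 7555)*(1/25600) = (-8948/405 + 7555)*(1/25600) = (3050827/405)*(1/25600) = 3050827/10368000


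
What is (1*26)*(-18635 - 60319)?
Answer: -2052804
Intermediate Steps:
(1*26)*(-18635 - 60319) = 26*(-78954) = -2052804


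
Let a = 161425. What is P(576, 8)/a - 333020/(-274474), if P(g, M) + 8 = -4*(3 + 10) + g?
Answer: 26949691042/22153482725 ≈ 1.2165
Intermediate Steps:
P(g, M) = -60 + g (P(g, M) = -8 + (-4*(3 + 10) + g) = -8 + (-4*13 + g) = -8 + (-52 + g) = -60 + g)
P(576, 8)/a - 333020/(-274474) = (-60 + 576)/161425 - 333020/(-274474) = 516*(1/161425) - 333020*(-1/274474) = 516/161425 + 166510/137237 = 26949691042/22153482725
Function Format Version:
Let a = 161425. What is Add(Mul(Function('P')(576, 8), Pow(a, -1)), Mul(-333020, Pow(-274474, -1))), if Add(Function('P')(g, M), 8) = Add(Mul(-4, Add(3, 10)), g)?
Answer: Rational(26949691042, 22153482725) ≈ 1.2165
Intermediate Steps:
Function('P')(g, M) = Add(-60, g) (Function('P')(g, M) = Add(-8, Add(Mul(-4, Add(3, 10)), g)) = Add(-8, Add(Mul(-4, 13), g)) = Add(-8, Add(-52, g)) = Add(-60, g))
Add(Mul(Function('P')(576, 8), Pow(a, -1)), Mul(-333020, Pow(-274474, -1))) = Add(Mul(Add(-60, 576), Pow(161425, -1)), Mul(-333020, Pow(-274474, -1))) = Add(Mul(516, Rational(1, 161425)), Mul(-333020, Rational(-1, 274474))) = Add(Rational(516, 161425), Rational(166510, 137237)) = Rational(26949691042, 22153482725)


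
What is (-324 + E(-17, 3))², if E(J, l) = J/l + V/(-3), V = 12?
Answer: 1002001/9 ≈ 1.1133e+5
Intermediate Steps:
E(J, l) = -4 + J/l (E(J, l) = J/l + 12/(-3) = J/l + 12*(-⅓) = J/l - 4 = -4 + J/l)
(-324 + E(-17, 3))² = (-324 + (-4 - 17/3))² = (-324 - 29/3)² = (-1001/3)² = 1002001/9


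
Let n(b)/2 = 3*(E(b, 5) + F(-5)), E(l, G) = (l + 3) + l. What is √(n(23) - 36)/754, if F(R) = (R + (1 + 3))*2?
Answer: √246/754 ≈ 0.020802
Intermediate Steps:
F(R) = 8 + 2*R (F(R) = (R + 4)*2 = (4 + R)*2 = 8 + 2*R)
E(l, G) = 3 + 2*l (E(l, G) = (3 + l) + l = 3 + 2*l)
n(b) = 6 + 12*b (n(b) = 2*(3*((3 + 2*b) + (8 + 2*(-5)))) = 2*(3*((3 + 2*b) + (8 - 10))) = 2*(3*((3 + 2*b) - 2)) = 2*(3*(1 + 2*b)) = 2*(3 + 6*b) = 6 + 12*b)
√(n(23) - 36)/754 = √((6 + 12*23) - 36)/754 = √((6 + 276) - 36)*(1/754) = √(282 - 36)*(1/754) = √246*(1/754) = √246/754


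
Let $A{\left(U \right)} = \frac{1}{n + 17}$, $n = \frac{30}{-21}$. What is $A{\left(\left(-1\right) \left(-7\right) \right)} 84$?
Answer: $\frac{588}{109} \approx 5.3945$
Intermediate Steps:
$n = - \frac{10}{7}$ ($n = 30 \left(- \frac{1}{21}\right) = - \frac{10}{7} \approx -1.4286$)
$A{\left(U \right)} = \frac{7}{109}$ ($A{\left(U \right)} = \frac{1}{- \frac{10}{7} + 17} = \frac{1}{\frac{109}{7}} = \frac{7}{109}$)
$A{\left(\left(-1\right) \left(-7\right) \right)} 84 = \frac{7}{109} \cdot 84 = \frac{588}{109}$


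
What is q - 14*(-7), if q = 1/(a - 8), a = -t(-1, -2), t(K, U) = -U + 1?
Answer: 1077/11 ≈ 97.909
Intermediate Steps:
t(K, U) = 1 - U
a = -3 (a = -(1 - 1*(-2)) = -(1 + 2) = -1*3 = -3)
q = -1/11 (q = 1/(-3 - 8) = 1/(-11) = -1/11 ≈ -0.090909)
q - 14*(-7) = -1/11 - 14*(-7) = -1/11 + 98 = 1077/11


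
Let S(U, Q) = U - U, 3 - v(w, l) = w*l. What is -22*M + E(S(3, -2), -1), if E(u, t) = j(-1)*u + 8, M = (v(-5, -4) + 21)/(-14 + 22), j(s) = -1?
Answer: -3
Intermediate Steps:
v(w, l) = 3 - l*w (v(w, l) = 3 - w*l = 3 - l*w)
S(U, Q) = 0
M = 1/2 (M = ((3 - 1*(-4)*(-5)) + 21)/(-14 + 22) = ((3 - 20) + 21)/8 = (-17 + 21)*(1/8) = 4*(1/8) = 1/2 ≈ 0.50000)
E(u, t) = 8 - u (E(u, t) = -u + 8 = 8 - u)
-22*M + E(S(3, -2), -1) = -22*1/2 + (8 - 1*0) = -11 + (8 + 0) = -11 + 8 = -3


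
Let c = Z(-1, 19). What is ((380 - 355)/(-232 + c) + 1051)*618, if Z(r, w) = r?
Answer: 151322244/233 ≈ 6.4945e+5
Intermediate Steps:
c = -1
((380 - 355)/(-232 + c) + 1051)*618 = ((380 - 355)/(-232 - 1) + 1051)*618 = (25/(-233) + 1051)*618 = (25*(-1/233) + 1051)*618 = (-25/233 + 1051)*618 = (244858/233)*618 = 151322244/233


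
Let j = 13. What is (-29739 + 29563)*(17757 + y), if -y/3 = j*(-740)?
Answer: -8204592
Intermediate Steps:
y = 28860 (y = -39*(-740) = -3*(-9620) = 28860)
(-29739 + 29563)*(17757 + y) = (-29739 + 29563)*(17757 + 28860) = -176*46617 = -8204592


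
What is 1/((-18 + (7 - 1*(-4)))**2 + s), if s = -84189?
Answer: -1/84140 ≈ -1.1885e-5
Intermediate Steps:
1/((-18 + (7 - 1*(-4)))**2 + s) = 1/((-18 + (7 - 1*(-4)))**2 - 84189) = 1/((-18 + (7 + 4))**2 - 84189) = 1/((-18 + 11)**2 - 84189) = 1/((-7)**2 - 84189) = 1/(49 - 84189) = 1/(-84140) = -1/84140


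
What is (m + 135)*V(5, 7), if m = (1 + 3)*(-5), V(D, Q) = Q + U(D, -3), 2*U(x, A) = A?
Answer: 1265/2 ≈ 632.50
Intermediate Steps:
U(x, A) = A/2
V(D, Q) = -3/2 + Q (V(D, Q) = Q + (1/2)*(-3) = Q - 3/2 = -3/2 + Q)
m = -20 (m = 4*(-5) = -20)
(m + 135)*V(5, 7) = (-20 + 135)*(-3/2 + 7) = 115*(11/2) = 1265/2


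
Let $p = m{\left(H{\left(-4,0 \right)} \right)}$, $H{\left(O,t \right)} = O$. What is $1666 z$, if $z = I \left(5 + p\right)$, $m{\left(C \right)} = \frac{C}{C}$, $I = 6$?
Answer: $59976$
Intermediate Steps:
$m{\left(C \right)} = 1$
$p = 1$
$z = 36$ ($z = 6 \left(5 + 1\right) = 6 \cdot 6 = 36$)
$1666 z = 1666 \cdot 36 = 59976$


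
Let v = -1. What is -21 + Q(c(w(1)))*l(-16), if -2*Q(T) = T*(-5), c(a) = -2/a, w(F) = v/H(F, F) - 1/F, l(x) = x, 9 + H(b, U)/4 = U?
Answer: -3211/31 ≈ -103.58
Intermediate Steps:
H(b, U) = -36 + 4*U
w(F) = -1/F - 1/(-36 + 4*F) (w(F) = -1/(-36 + 4*F) - 1/F = -1/F - 1/(-36 + 4*F))
Q(T) = 5*T/2 (Q(T) = -T*(-5)/2 = -(-5)*T/2 = 5*T/2)
-21 + Q(c(w(1)))*l(-16) = -21 + (5*(-2*4*(-9 + 1)/(36 - 5*1))/2)*(-16) = -21 + (5*(-2*(-32/(36 - 5)))/2)*(-16) = -21 + (5*(-2/((¼)*1*(-⅛)*31))/2)*(-16) = -21 + (5*(-2/(-31/32))/2)*(-16) = -21 + (5*(-2*(-32/31))/2)*(-16) = -21 + ((5/2)*(64/31))*(-16) = -21 + (160/31)*(-16) = -21 - 2560/31 = -3211/31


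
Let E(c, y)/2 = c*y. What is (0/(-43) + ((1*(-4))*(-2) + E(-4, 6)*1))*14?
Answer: -560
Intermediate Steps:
E(c, y) = 2*c*y (E(c, y) = 2*(c*y) = 2*c*y)
(0/(-43) + ((1*(-4))*(-2) + E(-4, 6)*1))*14 = (0/(-43) + ((1*(-4))*(-2) + (2*(-4)*6)*1))*14 = (0*(-1/43) + (-4*(-2) - 48*1))*14 = (0 + (8 - 48))*14 = (0 - 40)*14 = -40*14 = -560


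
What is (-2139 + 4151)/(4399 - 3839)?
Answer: 503/140 ≈ 3.5929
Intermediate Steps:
(-2139 + 4151)/(4399 - 3839) = 2012/560 = 2012*(1/560) = 503/140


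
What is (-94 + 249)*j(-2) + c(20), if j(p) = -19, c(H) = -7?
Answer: -2952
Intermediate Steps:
(-94 + 249)*j(-2) + c(20) = (-94 + 249)*(-19) - 7 = 155*(-19) - 7 = -2945 - 7 = -2952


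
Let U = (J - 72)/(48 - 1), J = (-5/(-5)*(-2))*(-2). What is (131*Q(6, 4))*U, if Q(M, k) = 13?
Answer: -115804/47 ≈ -2463.9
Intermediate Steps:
J = 4 (J = (-5*(-⅕)*(-2))*(-2) = (1*(-2))*(-2) = -2*(-2) = 4)
U = -68/47 (U = (4 - 72)/(48 - 1) = -68/47 ≈ -1.4468)
(131*Q(6, 4))*U = (131*13)*(-68/47) = 1703*(-68/47) = -115804/47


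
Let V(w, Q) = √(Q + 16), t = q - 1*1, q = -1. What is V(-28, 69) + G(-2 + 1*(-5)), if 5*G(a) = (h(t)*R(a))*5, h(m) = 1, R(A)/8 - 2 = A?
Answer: -40 + √85 ≈ -30.780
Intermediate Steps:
R(A) = 16 + 8*A
t = -2 (t = -1 - 1*1 = -1 - 1 = -2)
V(w, Q) = √(16 + Q)
G(a) = 16 + 8*a (G(a) = ((1*(16 + 8*a))*5)/5 = ((16 + 8*a)*5)/5 = (80 + 40*a)/5 = 16 + 8*a)
V(-28, 69) + G(-2 + 1*(-5)) = √(16 + 69) + (16 + 8*(-2 + 1*(-5))) = √85 + (16 + 8*(-2 - 5)) = √85 + (16 + 8*(-7)) = √85 + (16 - 56) = √85 - 40 = -40 + √85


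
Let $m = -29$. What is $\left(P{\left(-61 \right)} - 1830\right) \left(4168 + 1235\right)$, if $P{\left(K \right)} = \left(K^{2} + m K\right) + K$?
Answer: $19445397$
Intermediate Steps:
$P{\left(K \right)} = K^{2} - 28 K$ ($P{\left(K \right)} = \left(K^{2} - 29 K\right) + K = K^{2} - 28 K$)
$\left(P{\left(-61 \right)} - 1830\right) \left(4168 + 1235\right) = \left(- 61 \left(-28 - 61\right) - 1830\right) \left(4168 + 1235\right) = \left(\left(-61\right) \left(-89\right) - 1830\right) 5403 = \left(5429 - 1830\right) 5403 = 3599 \cdot 5403 = 19445397$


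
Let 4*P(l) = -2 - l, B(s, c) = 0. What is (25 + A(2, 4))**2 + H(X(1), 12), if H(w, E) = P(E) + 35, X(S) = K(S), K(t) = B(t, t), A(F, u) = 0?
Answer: 1313/2 ≈ 656.50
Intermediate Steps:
P(l) = -1/2 - l/4 (P(l) = (-2 - l)/4 = -1/2 - l/4)
K(t) = 0
X(S) = 0
H(w, E) = 69/2 - E/4 (H(w, E) = (-1/2 - E/4) + 35 = 69/2 - E/4)
(25 + A(2, 4))**2 + H(X(1), 12) = (25 + 0)**2 + (69/2 - 1/4*12) = 25**2 + (69/2 - 3) = 625 + 63/2 = 1313/2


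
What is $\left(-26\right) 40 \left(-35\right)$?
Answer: $36400$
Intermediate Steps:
$\left(-26\right) 40 \left(-35\right) = \left(-1040\right) \left(-35\right) = 36400$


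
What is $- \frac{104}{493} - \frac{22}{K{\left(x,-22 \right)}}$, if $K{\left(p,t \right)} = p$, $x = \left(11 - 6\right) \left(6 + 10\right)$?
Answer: $- \frac{9583}{19720} \approx -0.48595$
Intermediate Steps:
$x = 80$ ($x = 5 \cdot 16 = 80$)
$- \frac{104}{493} - \frac{22}{K{\left(x,-22 \right)}} = - \frac{104}{493} - \frac{22}{80} = \left(-104\right) \frac{1}{493} - \frac{11}{40} = - \frac{104}{493} - \frac{11}{40} = - \frac{9583}{19720}$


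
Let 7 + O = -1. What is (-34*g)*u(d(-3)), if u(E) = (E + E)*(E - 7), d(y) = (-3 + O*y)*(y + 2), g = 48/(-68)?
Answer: 28224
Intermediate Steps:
O = -8 (O = -7 - 1 = -8)
g = -12/17 (g = 48*(-1/68) = -12/17 ≈ -0.70588)
d(y) = (-3 - 8*y)*(2 + y) (d(y) = (-3 - 8*y)*(y + 2) = (-3 - 8*y)*(2 + y))
u(E) = 2*E*(-7 + E) (u(E) = (2*E)*(-7 + E) = 2*E*(-7 + E))
(-34*g)*u(d(-3)) = (-34*(-12/17))*(2*(-6 - 19*(-3) - 8*(-3)²)*(-7 + (-6 - 19*(-3) - 8*(-3)²))) = 24*(2*(-6 + 57 - 8*9)*(-7 + (-6 + 57 - 8*9))) = 24*(2*(-6 + 57 - 72)*(-7 + (-6 + 57 - 72))) = 24*(2*(-21)*(-7 - 21)) = 24*(2*(-21)*(-28)) = 24*1176 = 28224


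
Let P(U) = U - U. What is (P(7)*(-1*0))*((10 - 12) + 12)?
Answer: 0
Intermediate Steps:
P(U) = 0
(P(7)*(-1*0))*((10 - 12) + 12) = (0*(-1*0))*((10 - 12) + 12) = (0*0)*(-2 + 12) = 0*10 = 0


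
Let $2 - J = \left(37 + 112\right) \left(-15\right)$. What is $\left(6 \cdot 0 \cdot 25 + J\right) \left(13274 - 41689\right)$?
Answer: $-63564355$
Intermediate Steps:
$J = 2237$ ($J = 2 - \left(37 + 112\right) \left(-15\right) = 2 - 149 \left(-15\right) = 2 - -2235 = 2 + 2235 = 2237$)
$\left(6 \cdot 0 \cdot 25 + J\right) \left(13274 - 41689\right) = \left(6 \cdot 0 \cdot 25 + 2237\right) \left(13274 - 41689\right) = \left(0 \cdot 25 + 2237\right) \left(-28415\right) = \left(0 + 2237\right) \left(-28415\right) = 2237 \left(-28415\right) = -63564355$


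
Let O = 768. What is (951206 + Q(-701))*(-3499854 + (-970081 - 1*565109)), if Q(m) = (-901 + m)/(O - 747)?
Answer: -4788979961136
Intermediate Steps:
Q(m) = -901/21 + m/21 (Q(m) = (-901 + m)/(768 - 747) = (-901 + m)/21 = (-901 + m)*(1/21) = -901/21 + m/21)
(951206 + Q(-701))*(-3499854 + (-970081 - 1*565109)) = (951206 + (-901/21 + (1/21)*(-701)))*(-3499854 + (-970081 - 1*565109)) = (951206 + (-901/21 - 701/21))*(-3499854 + (-970081 - 565109)) = (951206 - 534/7)*(-3499854 - 1535190) = (6657908/7)*(-5035044) = -4788979961136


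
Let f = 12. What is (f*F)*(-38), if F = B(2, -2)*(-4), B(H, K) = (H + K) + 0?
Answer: 0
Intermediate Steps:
B(H, K) = H + K
F = 0 (F = (2 - 2)*(-4) = 0*(-4) = 0)
(f*F)*(-38) = (12*0)*(-38) = 0*(-38) = 0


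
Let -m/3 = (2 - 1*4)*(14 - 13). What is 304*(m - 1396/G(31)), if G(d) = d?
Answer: -367840/31 ≈ -11866.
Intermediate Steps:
m = 6 (m = -3*(2 - 1*4)*(14 - 13) = -3*(2 - 4) = -(-6) = -3*(-2) = 6)
304*(m - 1396/G(31)) = 304*(6 - 1396/31) = 304*(-1210/31) = -367840/31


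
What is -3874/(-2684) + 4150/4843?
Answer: 14950191/6499306 ≈ 2.3003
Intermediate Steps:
-3874/(-2684) + 4150/4843 = -3874*(-1/2684) + 4150*(1/4843) = 1937/1342 + 4150/4843 = 14950191/6499306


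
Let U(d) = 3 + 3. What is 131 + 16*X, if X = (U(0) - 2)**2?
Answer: 387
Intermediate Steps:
U(d) = 6
X = 16 (X = (6 - 2)**2 = 4**2 = 16)
131 + 16*X = 131 + 16*16 = 131 + 256 = 387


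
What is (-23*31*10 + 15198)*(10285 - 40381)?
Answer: -242814528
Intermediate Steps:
(-23*31*10 + 15198)*(10285 - 40381) = (-713*10 + 15198)*(-30096) = (-7130 + 15198)*(-30096) = 8068*(-30096) = -242814528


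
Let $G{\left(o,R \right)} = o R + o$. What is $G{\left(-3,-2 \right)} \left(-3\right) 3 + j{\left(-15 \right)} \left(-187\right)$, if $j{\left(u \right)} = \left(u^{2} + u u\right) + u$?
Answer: $-81372$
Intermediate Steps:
$G{\left(o,R \right)} = o + R o$ ($G{\left(o,R \right)} = R o + o = o + R o$)
$j{\left(u \right)} = u + 2 u^{2}$ ($j{\left(u \right)} = \left(u^{2} + u^{2}\right) + u = 2 u^{2} + u = u + 2 u^{2}$)
$G{\left(-3,-2 \right)} \left(-3\right) 3 + j{\left(-15 \right)} \left(-187\right) = - 3 \left(1 - 2\right) \left(-3\right) 3 + - 15 \left(1 + 2 \left(-15\right)\right) \left(-187\right) = \left(-3\right) \left(-1\right) \left(-3\right) 3 + - 15 \left(1 - 30\right) \left(-187\right) = 3 \left(-3\right) 3 + \left(-15\right) \left(-29\right) \left(-187\right) = \left(-9\right) 3 + 435 \left(-187\right) = -27 - 81345 = -81372$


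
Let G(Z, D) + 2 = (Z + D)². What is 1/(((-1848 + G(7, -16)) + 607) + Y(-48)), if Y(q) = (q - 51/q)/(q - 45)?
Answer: -1488/1728305 ≈ -0.00086096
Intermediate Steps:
G(Z, D) = -2 + (D + Z)² (G(Z, D) = -2 + (Z + D)² = -2 + (D + Z)²)
Y(q) = (q - 51/q)/(-45 + q)
1/(((-1848 + G(7, -16)) + 607) + Y(-48)) = 1/(((-1848 + (-2 + (-16 + 7)²)) + 607) + (-51 + (-48)²)/((-48)*(-45 - 48))) = 1/(((-1848 + (-2 + (-9)²)) + 607) - 1/48*(-51 + 2304)/(-93)) = 1/(((-1848 + (-2 + 81)) + 607) - 1/48*(-1/93)*2253) = 1/(((-1848 + 79) + 607) + 751/1488) = 1/((-1769 + 607) + 751/1488) = 1/(-1162 + 751/1488) = 1/(-1728305/1488) = -1488/1728305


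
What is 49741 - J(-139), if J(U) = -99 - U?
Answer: 49701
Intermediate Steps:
49741 - J(-139) = 49741 - (-99 - 1*(-139)) = 49741 - (-99 + 139) = 49741 - 1*40 = 49741 - 40 = 49701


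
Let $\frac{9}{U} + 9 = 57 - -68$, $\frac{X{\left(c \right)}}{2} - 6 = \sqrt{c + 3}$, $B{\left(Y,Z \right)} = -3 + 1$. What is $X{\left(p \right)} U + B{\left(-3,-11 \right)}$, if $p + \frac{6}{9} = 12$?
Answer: $- \frac{31}{29} + \frac{3 \sqrt{129}}{58} \approx -0.48149$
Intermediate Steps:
$p = \frac{34}{3}$ ($p = - \frac{2}{3} + 12 = \frac{34}{3} \approx 11.333$)
$B{\left(Y,Z \right)} = -2$
$X{\left(c \right)} = 12 + 2 \sqrt{3 + c}$ ($X{\left(c \right)} = 12 + 2 \sqrt{c + 3} = 12 + 2 \sqrt{3 + c}$)
$U = \frac{9}{116}$ ($U = \frac{9}{-9 + \left(57 - -68\right)} = \frac{9}{-9 + \left(57 + 68\right)} = \frac{9}{-9 + 125} = \frac{9}{116} \approx 0.077586$)
$X{\left(p \right)} U + B{\left(-3,-11 \right)} = \left(12 + 2 \sqrt{3 + \frac{34}{3}}\right) \frac{9}{116} - 2 = \left(12 + 2 \sqrt{\frac{43}{3}}\right) \frac{9}{116} - 2 = \left(12 + 2 \frac{\sqrt{129}}{3}\right) \frac{9}{116} - 2 = \left(12 + \frac{2 \sqrt{129}}{3}\right) \frac{9}{116} - 2 = \left(\frac{27}{29} + \frac{3 \sqrt{129}}{58}\right) - 2 = - \frac{31}{29} + \frac{3 \sqrt{129}}{58}$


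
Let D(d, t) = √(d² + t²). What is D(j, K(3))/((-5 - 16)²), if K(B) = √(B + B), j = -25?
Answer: √631/441 ≈ 0.056961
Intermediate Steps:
K(B) = √2*√B (K(B) = √(2*B) = √2*√B)
D(j, K(3))/((-5 - 16)²) = √((-25)² + (√2*√3)²)/((-5 - 16)²) = √(625 + (√6)²)/((-21)²) = √(625 + 6)/441 = √631*(1/441) = √631/441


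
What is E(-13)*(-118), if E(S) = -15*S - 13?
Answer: -21476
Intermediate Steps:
E(S) = -13 - 15*S
E(-13)*(-118) = (-13 - 15*(-13))*(-118) = (-13 + 195)*(-118) = 182*(-118) = -21476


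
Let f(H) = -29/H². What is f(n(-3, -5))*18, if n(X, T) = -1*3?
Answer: -58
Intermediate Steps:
n(X, T) = -3
f(H) = -29/H²
f(n(-3, -5))*18 = -29/(-3)²*18 = -29*⅑*18 = -29/9*18 = -58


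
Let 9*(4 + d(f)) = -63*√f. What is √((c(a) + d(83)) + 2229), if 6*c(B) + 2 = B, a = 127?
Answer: √(80850 - 252*√83)/6 ≈ 46.713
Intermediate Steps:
d(f) = -4 - 7*√f (d(f) = -4 + (-63*√f)/9 = -4 - 7*√f)
c(B) = -⅓ + B/6
√((c(a) + d(83)) + 2229) = √(((-⅓ + (⅙)*127) + (-4 - 7*√83)) + 2229) = √(((-⅓ + 127/6) + (-4 - 7*√83)) + 2229) = √((125/6 + (-4 - 7*√83)) + 2229) = √((101/6 - 7*√83) + 2229) = √(13475/6 - 7*√83)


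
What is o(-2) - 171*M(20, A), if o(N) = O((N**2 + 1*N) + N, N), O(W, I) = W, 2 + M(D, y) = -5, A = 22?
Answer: 1197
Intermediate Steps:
M(D, y) = -7 (M(D, y) = -2 - 5 = -7)
o(N) = N**2 + 2*N (o(N) = (N**2 + 1*N) + N = (N**2 + N) + N = (N + N**2) + N = N**2 + 2*N)
o(-2) - 171*M(20, A) = -2*(2 - 2) - 171*(-7) = -2*0 + 1197 = 0 + 1197 = 1197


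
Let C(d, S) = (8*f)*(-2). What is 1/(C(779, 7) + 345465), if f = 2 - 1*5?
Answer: 1/345513 ≈ 2.8942e-6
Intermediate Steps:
f = -3 (f = 2 - 5 = -3)
C(d, S) = 48 (C(d, S) = (8*(-3))*(-2) = -24*(-2) = 48)
1/(C(779, 7) + 345465) = 1/(48 + 345465) = 1/345513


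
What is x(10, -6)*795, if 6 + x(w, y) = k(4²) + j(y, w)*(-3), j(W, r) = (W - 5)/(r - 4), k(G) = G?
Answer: 24645/2 ≈ 12323.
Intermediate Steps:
j(W, r) = (-5 + W)/(-4 + r)
x(w, y) = 10 - 3*(-5 + y)/(-4 + w) (x(w, y) = -6 + (4² + ((-5 + y)/(-4 + w))*(-3)) = -6 + (16 - 3*(-5 + y)/(-4 + w)) = 10 - 3*(-5 + y)/(-4 + w))
x(10, -6)*795 = ((-25 - 3*(-6) + 10*10)/(-4 + 10))*795 = ((-25 + 18 + 100)/6)*795 = ((⅙)*93)*795 = (31/2)*795 = 24645/2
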